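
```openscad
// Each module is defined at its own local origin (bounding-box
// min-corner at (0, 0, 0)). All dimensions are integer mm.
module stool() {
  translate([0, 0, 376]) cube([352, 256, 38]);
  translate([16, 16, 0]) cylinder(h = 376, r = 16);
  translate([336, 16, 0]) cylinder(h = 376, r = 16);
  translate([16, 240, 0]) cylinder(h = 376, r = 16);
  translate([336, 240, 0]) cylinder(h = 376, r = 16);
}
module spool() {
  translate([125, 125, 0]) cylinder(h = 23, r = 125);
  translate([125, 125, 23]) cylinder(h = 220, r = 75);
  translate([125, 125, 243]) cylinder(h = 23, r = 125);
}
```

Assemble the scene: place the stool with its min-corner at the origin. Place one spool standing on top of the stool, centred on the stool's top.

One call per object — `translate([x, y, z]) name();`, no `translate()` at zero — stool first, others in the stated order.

stool();
translate([51, 3, 414]) spool();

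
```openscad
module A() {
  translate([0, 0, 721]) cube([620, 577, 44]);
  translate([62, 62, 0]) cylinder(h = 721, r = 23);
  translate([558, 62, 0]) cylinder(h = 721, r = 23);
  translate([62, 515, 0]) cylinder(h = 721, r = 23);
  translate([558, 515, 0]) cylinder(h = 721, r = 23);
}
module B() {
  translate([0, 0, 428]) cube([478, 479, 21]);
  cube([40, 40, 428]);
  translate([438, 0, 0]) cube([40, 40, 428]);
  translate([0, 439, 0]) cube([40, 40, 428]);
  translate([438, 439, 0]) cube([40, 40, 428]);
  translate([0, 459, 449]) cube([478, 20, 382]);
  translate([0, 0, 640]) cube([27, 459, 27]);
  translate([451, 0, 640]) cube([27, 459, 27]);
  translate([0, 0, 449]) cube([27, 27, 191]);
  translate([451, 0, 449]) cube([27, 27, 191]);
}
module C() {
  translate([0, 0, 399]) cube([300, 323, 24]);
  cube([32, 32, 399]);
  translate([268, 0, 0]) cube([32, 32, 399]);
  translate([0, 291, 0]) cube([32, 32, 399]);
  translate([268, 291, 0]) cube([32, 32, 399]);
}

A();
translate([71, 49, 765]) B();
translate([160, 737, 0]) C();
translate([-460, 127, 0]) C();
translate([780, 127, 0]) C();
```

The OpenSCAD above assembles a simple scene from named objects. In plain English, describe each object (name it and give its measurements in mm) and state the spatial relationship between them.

A is a table: top 620 mm (x) × 577 mm (y), 44 mm thick, upper face at z = 765 mm, on four round legs of 46 mm diameter, each leg's bounding box inset 39 mm from the nearest pair of top edges, running from z = 0 to the bottom of the top.

B is a chair. The seat is a 478×479×21 mm slab with its top at z = 449 mm, on four 40×40 mm corner legs (flush with the seat edges, standing on z = 0). A flat backrest 20 mm thick, 382 mm tall, spans the full seat width and rises from the seat top along its +y edge, rear face flush with the rear of the seat. Two armrests of 27×27 mm section run along each side from the seat's front edge to the front of the backrest, top faces 218 mm above the seat top and outer faces flush with the seat's x-edges; a 27×27 mm post under the front of each armrest stands on the seat at the front corner.

C is a simple wooden stool: a rectangular seat 300 mm (x) by 323 mm (y), 24 mm thick, top face at z = 423 mm, on four square legs, each 32×32 mm in cross-section. The legs rest on z = 0, each flush with a corner of the seat.

The chair is on top of the table, centred. Three stools sit around the table at the +y, −x, +x sides.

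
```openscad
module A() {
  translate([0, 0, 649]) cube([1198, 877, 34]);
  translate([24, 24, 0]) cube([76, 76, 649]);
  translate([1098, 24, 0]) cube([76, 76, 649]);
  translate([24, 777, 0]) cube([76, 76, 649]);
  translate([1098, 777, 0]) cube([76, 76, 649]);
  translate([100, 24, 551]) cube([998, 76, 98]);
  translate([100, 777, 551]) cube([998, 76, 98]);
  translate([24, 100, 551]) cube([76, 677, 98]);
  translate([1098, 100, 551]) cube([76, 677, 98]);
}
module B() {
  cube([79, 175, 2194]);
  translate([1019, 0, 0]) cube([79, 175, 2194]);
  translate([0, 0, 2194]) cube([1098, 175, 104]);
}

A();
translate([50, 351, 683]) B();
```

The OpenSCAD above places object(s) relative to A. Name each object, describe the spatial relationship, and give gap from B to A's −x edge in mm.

The door frame's min-x is at 50; the table's min-x is 0; gap = 50 mm.

A is a table. B is a door frame. The door frame is on top of the table, centred. The gap from the door frame to the table's −x edge is 50 mm.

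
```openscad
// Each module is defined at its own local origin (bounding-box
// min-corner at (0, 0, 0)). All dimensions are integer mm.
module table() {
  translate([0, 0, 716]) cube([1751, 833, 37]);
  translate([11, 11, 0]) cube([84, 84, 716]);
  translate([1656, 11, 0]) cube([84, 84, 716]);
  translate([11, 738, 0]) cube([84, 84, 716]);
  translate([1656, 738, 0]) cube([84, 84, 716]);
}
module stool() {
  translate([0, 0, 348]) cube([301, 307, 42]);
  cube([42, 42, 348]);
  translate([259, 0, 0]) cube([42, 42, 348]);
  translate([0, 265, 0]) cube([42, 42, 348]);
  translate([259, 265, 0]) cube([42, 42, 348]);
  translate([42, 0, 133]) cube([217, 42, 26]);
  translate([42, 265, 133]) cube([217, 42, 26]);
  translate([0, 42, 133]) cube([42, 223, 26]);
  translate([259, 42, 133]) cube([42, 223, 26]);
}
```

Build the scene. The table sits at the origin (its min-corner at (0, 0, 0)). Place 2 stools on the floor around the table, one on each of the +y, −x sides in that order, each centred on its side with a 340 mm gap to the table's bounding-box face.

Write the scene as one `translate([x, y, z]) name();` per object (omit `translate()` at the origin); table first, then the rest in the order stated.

table();
translate([725, 1173, 0]) stool();
translate([-641, 263, 0]) stool();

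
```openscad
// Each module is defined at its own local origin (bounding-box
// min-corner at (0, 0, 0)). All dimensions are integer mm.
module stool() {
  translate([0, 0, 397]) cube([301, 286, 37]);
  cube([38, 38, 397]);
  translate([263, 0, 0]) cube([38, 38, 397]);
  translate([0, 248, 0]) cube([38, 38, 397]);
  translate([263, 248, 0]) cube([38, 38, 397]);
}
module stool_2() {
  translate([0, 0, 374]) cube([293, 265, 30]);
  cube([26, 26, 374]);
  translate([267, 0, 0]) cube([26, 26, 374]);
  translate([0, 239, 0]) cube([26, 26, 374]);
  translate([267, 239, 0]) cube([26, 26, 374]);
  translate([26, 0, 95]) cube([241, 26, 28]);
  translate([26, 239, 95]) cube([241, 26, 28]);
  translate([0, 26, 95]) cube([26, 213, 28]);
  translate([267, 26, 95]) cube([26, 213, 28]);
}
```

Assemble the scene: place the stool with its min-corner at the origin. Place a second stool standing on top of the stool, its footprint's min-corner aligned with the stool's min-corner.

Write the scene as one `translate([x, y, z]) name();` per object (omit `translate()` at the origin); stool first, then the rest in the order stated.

stool();
translate([0, 0, 434]) stool_2();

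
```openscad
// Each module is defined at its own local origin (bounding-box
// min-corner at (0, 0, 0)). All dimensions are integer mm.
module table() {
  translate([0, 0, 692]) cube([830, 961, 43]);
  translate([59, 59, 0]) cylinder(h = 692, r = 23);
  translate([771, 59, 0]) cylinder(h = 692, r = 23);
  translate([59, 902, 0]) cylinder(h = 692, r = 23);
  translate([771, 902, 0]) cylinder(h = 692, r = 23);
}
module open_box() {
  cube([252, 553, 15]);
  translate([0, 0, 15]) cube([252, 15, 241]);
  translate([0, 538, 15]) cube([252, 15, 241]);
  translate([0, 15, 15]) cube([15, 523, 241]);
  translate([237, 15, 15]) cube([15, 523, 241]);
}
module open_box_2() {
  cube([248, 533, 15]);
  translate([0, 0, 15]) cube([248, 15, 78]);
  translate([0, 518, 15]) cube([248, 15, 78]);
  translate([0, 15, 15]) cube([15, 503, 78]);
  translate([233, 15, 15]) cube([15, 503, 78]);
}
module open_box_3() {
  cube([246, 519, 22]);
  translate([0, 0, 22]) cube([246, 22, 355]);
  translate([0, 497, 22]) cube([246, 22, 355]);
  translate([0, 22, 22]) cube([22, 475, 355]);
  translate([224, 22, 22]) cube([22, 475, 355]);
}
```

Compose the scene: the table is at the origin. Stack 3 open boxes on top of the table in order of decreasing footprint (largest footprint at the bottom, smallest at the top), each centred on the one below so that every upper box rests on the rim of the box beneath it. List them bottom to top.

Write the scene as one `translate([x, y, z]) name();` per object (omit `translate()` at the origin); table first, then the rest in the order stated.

table();
translate([289, 204, 735]) open_box();
translate([291, 214, 991]) open_box_2();
translate([292, 221, 1084]) open_box_3();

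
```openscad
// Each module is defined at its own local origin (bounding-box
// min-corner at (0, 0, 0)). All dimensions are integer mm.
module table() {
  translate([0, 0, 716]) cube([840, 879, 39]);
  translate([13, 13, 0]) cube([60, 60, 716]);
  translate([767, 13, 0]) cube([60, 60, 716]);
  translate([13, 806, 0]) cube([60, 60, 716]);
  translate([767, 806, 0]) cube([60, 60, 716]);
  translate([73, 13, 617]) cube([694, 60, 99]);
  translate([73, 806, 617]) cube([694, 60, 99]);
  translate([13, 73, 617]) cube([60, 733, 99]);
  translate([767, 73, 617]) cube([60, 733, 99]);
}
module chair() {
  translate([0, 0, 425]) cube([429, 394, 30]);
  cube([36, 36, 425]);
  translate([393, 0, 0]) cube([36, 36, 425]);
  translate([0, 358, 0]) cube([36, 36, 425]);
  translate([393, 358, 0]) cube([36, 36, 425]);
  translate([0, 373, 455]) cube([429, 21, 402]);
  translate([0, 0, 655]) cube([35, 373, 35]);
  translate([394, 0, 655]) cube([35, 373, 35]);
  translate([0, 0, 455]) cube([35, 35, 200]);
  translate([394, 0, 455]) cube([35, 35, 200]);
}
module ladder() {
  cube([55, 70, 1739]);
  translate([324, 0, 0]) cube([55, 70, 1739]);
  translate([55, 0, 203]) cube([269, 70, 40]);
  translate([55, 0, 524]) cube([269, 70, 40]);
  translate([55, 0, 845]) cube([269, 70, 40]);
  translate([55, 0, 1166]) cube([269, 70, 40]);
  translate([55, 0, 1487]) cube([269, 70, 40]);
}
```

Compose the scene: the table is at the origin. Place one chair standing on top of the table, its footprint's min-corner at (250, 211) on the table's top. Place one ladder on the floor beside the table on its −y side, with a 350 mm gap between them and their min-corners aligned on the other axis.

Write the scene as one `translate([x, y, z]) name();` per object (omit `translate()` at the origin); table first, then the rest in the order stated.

table();
translate([250, 211, 755]) chair();
translate([0, -420, 0]) ladder();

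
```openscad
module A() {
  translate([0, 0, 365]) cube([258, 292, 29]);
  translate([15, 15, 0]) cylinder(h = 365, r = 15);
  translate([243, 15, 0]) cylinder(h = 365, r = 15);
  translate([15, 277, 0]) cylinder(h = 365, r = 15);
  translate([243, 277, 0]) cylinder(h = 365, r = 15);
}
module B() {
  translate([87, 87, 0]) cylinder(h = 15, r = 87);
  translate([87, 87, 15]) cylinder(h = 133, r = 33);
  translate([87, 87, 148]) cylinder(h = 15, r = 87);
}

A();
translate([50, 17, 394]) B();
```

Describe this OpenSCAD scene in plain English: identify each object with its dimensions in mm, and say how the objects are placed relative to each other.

A is a simple wooden stool: a rectangular seat 258 mm (x) by 292 mm (y), 29 mm thick, top face at z = 394 mm, on four round legs, each 30 mm in diameter. The legs rest on z = 0, each leg's axis is inset half a diameter from the nearest pair of seat edges (so the leg's bounding box is flush with the corner).

B is a spool: two coaxial disc flanges of radius 87 mm and thickness 15 mm, joined by a core cylinder of radius 33 mm and height 133 mm. The lower flange rests on z = 0 and the three cylinders share a vertical axis.

The spool is on top of the stool.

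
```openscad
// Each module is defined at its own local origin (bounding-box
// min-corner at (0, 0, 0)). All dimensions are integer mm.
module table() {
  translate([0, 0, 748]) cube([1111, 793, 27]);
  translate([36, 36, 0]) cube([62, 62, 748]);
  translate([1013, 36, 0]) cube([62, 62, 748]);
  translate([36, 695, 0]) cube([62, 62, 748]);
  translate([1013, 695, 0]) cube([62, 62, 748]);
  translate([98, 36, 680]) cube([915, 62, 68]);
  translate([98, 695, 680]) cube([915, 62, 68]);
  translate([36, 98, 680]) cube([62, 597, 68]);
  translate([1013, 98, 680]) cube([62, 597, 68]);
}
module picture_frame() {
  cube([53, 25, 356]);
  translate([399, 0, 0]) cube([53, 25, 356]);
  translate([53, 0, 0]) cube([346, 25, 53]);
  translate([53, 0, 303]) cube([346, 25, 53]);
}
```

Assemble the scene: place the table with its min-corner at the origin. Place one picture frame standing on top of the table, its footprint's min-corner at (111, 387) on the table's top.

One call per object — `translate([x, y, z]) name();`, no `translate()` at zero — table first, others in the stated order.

table();
translate([111, 387, 775]) picture_frame();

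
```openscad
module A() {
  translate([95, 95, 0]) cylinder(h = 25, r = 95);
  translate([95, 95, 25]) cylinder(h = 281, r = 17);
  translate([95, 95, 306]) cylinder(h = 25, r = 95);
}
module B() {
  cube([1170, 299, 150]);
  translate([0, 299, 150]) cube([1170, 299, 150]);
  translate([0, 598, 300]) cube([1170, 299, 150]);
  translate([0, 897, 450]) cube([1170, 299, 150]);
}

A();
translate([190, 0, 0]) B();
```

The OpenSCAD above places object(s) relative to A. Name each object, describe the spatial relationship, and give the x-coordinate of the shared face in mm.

The spool's +x face and the staircase's −x face are both at x = 190 mm.

A is a spool. B is a staircase. The staircase is against the spool's +x side, with their −y faces flush. The x-coordinate of the shared face is 190 mm.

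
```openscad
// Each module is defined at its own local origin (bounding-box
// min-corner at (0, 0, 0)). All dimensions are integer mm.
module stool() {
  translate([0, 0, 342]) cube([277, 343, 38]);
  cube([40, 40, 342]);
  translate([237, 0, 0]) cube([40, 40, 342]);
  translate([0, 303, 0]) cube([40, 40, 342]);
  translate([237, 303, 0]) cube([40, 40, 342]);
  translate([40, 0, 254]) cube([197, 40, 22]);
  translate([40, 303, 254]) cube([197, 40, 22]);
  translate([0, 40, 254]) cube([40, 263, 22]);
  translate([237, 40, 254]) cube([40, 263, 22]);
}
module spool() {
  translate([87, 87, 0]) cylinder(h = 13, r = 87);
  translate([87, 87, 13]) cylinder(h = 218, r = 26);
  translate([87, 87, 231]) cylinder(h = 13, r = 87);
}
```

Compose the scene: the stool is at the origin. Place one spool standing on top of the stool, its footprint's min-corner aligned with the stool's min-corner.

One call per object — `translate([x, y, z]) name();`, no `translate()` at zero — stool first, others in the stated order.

stool();
translate([0, 0, 380]) spool();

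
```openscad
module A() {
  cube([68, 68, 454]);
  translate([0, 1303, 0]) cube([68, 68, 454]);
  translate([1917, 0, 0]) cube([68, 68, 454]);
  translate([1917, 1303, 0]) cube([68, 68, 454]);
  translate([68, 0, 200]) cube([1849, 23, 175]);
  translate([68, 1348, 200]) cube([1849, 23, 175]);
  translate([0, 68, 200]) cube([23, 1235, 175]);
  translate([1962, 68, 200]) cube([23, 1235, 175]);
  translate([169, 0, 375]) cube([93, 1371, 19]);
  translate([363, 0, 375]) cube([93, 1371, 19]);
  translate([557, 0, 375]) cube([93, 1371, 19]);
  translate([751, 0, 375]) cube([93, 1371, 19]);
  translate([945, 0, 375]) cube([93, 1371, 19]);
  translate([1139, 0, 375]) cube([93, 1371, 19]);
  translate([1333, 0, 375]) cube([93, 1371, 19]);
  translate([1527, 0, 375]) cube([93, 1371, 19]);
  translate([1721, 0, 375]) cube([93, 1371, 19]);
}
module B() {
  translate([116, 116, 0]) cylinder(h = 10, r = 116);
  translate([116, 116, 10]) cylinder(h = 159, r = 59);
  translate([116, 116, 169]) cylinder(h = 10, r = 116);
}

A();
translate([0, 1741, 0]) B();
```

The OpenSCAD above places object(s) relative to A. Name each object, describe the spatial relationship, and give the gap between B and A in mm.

A is a bed frame. B is a spool. The spool is on the floor beside the bed frame on its +y side. The gap between the spool and the bed frame is 370 mm.

The spool's nearest face is 370 mm from the bed frame's +y face.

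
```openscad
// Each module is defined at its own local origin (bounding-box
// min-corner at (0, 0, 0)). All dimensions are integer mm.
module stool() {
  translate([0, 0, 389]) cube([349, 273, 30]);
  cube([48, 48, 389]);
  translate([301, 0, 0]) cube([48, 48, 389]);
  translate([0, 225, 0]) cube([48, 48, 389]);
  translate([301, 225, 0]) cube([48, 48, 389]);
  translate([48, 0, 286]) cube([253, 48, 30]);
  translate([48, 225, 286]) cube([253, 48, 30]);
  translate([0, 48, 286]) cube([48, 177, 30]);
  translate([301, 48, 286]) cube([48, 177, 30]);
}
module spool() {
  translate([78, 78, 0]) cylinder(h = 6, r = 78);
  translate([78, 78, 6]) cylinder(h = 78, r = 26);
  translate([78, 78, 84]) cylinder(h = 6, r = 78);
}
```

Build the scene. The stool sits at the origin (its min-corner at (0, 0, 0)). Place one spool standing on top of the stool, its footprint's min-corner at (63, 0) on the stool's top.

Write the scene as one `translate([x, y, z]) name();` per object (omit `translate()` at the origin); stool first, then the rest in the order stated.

stool();
translate([63, 0, 419]) spool();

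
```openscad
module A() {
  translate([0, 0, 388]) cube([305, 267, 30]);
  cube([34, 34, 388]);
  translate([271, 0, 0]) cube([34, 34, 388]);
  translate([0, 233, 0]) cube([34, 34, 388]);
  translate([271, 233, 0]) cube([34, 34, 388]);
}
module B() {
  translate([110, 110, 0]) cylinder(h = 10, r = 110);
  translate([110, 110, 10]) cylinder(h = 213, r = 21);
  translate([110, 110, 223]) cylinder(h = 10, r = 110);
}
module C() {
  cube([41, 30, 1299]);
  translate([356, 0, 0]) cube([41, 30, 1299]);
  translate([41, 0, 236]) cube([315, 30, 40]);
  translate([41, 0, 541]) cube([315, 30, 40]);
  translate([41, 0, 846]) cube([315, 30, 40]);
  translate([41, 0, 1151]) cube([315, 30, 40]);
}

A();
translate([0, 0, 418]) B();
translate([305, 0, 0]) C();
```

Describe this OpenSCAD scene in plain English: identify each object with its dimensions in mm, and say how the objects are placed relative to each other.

A is a four-legged stool. The seat is 305×267 mm, 30 mm thick, top at z = 418 mm. It stands on four square legs, each 34×34 mm in cross-section, from z = 0 to the seat underside, each flush with a corner of the seat.

B is a spool: two coaxial disc flanges of radius 110 mm and thickness 10 mm, joined by a core cylinder of radius 21 mm and height 213 mm. The lower flange rests on z = 0 and the three cylinders share a vertical axis.

C is a wooden ladder with two side rails of 41×30 mm section and 1299 mm height, set 397 mm apart overall. Between them run 4 rectangular rungs (30 mm deep, 40 mm thick), front faces flush with the rails' −y face. The bottom of the first rung is 236 mm above the floor and each subsequent rung is 305 mm higher than the one below.

The spool is on top of the stool. The ladder is against the stool's +x side, with their −y faces flush.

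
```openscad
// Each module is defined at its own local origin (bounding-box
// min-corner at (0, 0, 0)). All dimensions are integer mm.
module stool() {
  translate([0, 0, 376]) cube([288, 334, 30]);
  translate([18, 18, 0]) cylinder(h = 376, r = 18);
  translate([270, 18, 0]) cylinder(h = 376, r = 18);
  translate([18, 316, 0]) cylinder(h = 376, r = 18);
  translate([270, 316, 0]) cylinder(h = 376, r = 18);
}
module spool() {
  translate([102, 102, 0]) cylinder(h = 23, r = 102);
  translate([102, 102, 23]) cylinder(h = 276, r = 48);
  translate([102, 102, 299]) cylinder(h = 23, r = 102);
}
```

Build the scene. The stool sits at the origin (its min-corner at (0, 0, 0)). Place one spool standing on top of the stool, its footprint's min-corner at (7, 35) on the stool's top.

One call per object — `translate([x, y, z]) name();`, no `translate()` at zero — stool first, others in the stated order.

stool();
translate([7, 35, 406]) spool();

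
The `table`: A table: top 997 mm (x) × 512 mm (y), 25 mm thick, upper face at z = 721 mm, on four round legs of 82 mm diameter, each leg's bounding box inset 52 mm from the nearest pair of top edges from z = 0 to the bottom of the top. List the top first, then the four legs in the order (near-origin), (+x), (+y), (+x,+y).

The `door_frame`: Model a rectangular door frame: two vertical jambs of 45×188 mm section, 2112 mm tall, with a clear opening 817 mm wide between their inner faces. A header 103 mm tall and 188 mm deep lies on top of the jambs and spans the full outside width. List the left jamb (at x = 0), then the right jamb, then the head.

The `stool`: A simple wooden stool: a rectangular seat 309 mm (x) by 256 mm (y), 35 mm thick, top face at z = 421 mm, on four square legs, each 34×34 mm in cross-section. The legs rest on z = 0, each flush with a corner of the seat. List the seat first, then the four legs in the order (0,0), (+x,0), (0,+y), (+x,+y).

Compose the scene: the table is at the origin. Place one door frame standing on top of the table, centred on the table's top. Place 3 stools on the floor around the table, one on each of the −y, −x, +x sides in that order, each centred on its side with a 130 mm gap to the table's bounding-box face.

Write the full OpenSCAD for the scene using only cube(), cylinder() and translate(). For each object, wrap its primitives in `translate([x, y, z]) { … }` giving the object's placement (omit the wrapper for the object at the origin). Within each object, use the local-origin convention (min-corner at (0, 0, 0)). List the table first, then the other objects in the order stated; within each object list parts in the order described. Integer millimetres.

translate([0, 0, 696]) cube([997, 512, 25]);
translate([93, 93, 0]) cylinder(h = 696, r = 41);
translate([904, 93, 0]) cylinder(h = 696, r = 41);
translate([93, 419, 0]) cylinder(h = 696, r = 41);
translate([904, 419, 0]) cylinder(h = 696, r = 41);
translate([45, 162, 721]) {
  cube([45, 188, 2112]);
  translate([862, 0, 0]) cube([45, 188, 2112]);
  translate([0, 0, 2112]) cube([907, 188, 103]);
}
translate([344, -386, 0]) {
  translate([0, 0, 386]) cube([309, 256, 35]);
  cube([34, 34, 386]);
  translate([275, 0, 0]) cube([34, 34, 386]);
  translate([0, 222, 0]) cube([34, 34, 386]);
  translate([275, 222, 0]) cube([34, 34, 386]);
}
translate([-439, 128, 0]) {
  translate([0, 0, 386]) cube([309, 256, 35]);
  cube([34, 34, 386]);
  translate([275, 0, 0]) cube([34, 34, 386]);
  translate([0, 222, 0]) cube([34, 34, 386]);
  translate([275, 222, 0]) cube([34, 34, 386]);
}
translate([1127, 128, 0]) {
  translate([0, 0, 386]) cube([309, 256, 35]);
  cube([34, 34, 386]);
  translate([275, 0, 0]) cube([34, 34, 386]);
  translate([0, 222, 0]) cube([34, 34, 386]);
  translate([275, 222, 0]) cube([34, 34, 386]);
}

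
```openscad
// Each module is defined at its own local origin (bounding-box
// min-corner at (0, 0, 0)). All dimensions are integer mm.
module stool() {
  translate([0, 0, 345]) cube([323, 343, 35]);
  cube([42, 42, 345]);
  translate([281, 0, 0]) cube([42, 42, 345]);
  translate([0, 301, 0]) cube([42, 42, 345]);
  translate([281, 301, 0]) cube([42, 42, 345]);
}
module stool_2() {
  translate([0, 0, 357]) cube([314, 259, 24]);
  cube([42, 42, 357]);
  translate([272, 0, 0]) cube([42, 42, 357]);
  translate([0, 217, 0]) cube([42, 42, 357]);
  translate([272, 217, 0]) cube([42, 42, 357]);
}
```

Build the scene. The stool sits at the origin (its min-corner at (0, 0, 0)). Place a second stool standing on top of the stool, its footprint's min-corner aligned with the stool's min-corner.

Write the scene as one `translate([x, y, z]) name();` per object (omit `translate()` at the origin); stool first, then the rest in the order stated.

stool();
translate([0, 0, 380]) stool_2();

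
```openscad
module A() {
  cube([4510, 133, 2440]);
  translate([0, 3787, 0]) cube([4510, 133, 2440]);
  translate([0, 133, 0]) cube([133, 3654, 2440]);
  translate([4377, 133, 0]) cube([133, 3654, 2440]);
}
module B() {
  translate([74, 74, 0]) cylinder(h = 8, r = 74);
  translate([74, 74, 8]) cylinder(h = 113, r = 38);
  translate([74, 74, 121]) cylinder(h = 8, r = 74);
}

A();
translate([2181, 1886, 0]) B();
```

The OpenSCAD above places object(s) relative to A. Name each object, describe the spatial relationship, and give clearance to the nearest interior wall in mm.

A is a house frame. B is a spool. The spool sits inside the house frame, centred. The clearance to the nearest interior wall is 1753 mm.

Clearances: x = 2048, y = 1753; minimum 1753 mm.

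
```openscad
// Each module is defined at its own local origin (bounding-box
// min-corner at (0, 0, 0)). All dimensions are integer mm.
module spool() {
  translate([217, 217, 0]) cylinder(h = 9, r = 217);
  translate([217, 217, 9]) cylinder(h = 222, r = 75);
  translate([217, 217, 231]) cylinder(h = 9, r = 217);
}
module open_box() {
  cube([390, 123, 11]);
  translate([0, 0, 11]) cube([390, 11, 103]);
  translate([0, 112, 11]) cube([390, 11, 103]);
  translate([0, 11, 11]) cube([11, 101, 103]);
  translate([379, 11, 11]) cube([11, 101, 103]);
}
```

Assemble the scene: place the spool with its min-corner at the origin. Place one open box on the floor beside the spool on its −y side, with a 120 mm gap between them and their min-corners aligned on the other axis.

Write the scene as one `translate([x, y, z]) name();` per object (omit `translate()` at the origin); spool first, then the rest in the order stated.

spool();
translate([0, -243, 0]) open_box();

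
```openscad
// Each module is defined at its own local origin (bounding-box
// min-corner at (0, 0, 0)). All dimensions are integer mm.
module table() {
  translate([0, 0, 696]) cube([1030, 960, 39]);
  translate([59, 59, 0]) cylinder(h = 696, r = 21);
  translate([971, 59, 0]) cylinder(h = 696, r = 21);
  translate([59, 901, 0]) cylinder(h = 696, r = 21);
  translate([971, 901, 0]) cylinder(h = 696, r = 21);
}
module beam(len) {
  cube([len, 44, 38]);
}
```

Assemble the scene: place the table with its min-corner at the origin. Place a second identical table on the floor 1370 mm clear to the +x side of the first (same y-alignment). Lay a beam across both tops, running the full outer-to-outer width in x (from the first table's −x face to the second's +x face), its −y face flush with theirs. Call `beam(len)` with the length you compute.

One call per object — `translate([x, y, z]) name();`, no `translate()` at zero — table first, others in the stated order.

table();
translate([2400, 0, 0]) table();
translate([0, 0, 735]) beam(3430);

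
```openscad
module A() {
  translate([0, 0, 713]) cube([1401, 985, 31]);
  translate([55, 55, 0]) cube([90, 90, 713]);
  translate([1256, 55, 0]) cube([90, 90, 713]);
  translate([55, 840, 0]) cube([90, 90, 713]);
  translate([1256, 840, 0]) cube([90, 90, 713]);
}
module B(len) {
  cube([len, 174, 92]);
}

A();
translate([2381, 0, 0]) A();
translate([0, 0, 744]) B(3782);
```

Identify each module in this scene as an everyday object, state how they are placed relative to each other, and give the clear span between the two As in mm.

A is a table. B is a beam. A beam spans the tops of two tables. The clear span between the two tables is 980 mm.

Second table starts at x = 2381; first ends at x = 1401; clear span = 2381 − 1401 = 980 mm.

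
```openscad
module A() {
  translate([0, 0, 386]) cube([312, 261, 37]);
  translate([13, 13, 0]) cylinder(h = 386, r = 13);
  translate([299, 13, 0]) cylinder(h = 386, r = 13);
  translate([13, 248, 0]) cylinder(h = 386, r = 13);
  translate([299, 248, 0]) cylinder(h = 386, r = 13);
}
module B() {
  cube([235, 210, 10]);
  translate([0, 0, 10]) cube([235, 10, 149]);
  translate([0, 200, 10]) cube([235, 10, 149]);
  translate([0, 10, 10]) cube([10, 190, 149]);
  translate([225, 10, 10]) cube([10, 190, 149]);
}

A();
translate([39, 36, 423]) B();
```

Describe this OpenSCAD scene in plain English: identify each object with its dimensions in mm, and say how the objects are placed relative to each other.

A is a four-legged stool. The seat is 312×261 mm, 37 mm thick, top at z = 423 mm. It stands on four round legs, each 26 mm in diameter, from z = 0 to the seat underside, each leg's axis is inset half a diameter from the nearest pair of seat edges (so the leg's bounding box is flush with the corner).

B is an open storage box with external size 235×210×159 mm and wall thickness 10 mm (the base is also 10 mm thick). The base covers the whole footprint; the four walls stand on the base, with the y-facing walls full-width and the x-facing walls fitting between their inner faces.

The open box is on top of the stool.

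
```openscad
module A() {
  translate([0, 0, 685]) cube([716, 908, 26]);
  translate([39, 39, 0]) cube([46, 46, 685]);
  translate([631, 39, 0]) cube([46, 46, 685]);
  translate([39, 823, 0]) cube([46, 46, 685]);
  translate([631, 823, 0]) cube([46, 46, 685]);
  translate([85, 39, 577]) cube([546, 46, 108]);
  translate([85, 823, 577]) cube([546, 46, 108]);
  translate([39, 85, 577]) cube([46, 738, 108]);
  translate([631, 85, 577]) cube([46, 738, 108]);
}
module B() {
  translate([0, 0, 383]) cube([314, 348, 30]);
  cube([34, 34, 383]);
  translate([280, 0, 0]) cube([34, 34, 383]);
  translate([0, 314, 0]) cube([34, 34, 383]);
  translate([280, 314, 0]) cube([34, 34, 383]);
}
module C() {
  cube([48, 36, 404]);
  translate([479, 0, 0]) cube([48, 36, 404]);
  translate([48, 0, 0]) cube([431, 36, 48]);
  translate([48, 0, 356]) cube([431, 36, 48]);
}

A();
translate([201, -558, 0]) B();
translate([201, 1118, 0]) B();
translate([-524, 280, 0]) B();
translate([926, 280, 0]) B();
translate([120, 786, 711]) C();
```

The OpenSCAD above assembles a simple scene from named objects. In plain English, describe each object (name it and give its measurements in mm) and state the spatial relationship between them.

A is a rectangular dining table. The top is 716×908×26 mm with its upper surface at z = 711 mm. It stands on four 46×46 mm square legs, each inset 39 mm from the nearest pair of top edges, running from the floor to the underside of the top. Four apron rails, 46 mm thick and 108 mm tall, run between adjacent legs with their top edges flush with the underside of the top and their outer faces flush with the legs' outer faces.

B is a simple wooden stool: a rectangular seat 314 mm (x) by 348 mm (y), 30 mm thick, top face at z = 413 mm, on four square legs, each 34×34 mm in cross-section. The legs rest on z = 0, each flush with a corner of the seat.

C is a picture frame with a 431×308 mm rectangular opening (x by z) and a uniform 48 mm border on every side. Frame depth is 36 mm along y. It is built from two vertical stiles running the full outside height and two horizontal rails spanning the gap between the stiles.

Four stools sit around the table at the −y, +y, −x, +x sides. The picture frame is on top of the table.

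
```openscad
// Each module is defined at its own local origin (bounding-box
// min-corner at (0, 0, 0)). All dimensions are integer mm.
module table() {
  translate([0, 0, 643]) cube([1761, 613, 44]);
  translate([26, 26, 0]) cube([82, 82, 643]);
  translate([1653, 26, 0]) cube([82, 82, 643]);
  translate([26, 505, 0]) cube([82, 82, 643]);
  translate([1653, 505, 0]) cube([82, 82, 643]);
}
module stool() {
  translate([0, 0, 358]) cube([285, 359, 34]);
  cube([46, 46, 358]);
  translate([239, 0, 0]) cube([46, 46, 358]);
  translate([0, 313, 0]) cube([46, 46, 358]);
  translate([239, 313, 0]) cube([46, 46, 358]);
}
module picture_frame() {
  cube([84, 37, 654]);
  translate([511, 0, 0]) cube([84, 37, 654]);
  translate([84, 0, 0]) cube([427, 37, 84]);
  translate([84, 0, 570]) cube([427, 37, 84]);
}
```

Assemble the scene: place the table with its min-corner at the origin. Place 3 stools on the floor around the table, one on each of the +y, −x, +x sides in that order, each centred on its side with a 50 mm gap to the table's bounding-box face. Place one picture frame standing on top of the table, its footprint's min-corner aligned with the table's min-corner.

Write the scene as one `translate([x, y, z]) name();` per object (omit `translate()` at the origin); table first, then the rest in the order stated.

table();
translate([738, 663, 0]) stool();
translate([-335, 127, 0]) stool();
translate([1811, 127, 0]) stool();
translate([0, 0, 687]) picture_frame();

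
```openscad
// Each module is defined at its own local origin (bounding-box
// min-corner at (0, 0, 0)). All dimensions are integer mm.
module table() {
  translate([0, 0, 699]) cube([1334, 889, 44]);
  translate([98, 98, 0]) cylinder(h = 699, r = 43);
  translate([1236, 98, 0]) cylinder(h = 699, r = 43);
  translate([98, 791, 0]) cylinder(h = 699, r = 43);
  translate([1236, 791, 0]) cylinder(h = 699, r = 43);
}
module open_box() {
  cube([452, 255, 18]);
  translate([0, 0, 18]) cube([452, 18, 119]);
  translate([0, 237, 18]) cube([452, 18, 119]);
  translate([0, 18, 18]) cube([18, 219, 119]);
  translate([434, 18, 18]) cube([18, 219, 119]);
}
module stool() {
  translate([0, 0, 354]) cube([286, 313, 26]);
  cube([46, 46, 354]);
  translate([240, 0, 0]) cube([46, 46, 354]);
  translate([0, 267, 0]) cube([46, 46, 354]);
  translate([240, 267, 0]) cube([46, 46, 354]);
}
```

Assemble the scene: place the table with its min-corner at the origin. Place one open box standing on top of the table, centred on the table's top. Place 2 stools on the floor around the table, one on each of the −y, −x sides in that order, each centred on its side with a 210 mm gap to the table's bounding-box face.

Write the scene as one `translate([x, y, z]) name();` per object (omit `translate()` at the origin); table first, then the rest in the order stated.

table();
translate([441, 317, 743]) open_box();
translate([524, -523, 0]) stool();
translate([-496, 288, 0]) stool();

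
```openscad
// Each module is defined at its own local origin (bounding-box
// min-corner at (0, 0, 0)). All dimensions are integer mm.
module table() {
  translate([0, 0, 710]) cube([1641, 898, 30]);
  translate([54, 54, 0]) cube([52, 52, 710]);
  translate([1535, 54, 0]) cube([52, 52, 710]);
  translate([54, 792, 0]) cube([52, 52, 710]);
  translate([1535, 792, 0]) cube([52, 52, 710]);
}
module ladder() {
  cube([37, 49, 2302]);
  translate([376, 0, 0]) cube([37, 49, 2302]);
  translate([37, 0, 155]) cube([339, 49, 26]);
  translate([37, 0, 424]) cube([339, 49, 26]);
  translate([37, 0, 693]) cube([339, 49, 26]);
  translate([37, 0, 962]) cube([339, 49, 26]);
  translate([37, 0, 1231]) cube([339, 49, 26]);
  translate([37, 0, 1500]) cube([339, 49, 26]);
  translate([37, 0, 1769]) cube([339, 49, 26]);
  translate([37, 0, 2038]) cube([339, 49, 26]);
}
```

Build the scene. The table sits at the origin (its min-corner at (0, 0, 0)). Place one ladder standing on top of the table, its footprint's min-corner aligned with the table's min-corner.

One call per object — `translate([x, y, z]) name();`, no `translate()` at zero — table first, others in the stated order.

table();
translate([0, 0, 740]) ladder();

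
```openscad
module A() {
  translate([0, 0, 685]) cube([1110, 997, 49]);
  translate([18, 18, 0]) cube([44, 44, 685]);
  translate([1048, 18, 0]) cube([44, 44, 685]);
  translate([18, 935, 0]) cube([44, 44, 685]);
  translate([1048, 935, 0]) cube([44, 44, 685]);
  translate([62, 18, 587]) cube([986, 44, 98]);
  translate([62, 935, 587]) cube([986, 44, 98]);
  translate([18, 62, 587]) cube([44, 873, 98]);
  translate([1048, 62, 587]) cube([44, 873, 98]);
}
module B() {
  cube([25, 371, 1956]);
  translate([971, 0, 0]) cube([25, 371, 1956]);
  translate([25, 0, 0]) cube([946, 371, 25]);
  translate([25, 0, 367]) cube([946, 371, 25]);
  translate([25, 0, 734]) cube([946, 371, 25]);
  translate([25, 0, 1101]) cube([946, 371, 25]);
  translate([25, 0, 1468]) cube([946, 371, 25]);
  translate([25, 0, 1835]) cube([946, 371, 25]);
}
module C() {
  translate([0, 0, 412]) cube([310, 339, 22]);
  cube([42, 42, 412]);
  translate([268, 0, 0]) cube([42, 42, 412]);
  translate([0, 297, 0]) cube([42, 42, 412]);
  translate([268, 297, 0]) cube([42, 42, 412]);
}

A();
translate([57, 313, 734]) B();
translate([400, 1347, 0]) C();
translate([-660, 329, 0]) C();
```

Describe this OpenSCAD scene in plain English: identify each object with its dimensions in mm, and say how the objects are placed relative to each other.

A is a rectangular dining table. The top is 1110×997×49 mm with its upper surface at z = 734 mm. It stands on four 44×44 mm square legs, each inset 18 mm from the nearest pair of top edges, running from the floor to the underside of the top. Four apron rails, 44 mm thick and 98 mm tall, run between adjacent legs with their top edges flush with the underside of the top and their outer faces flush with the legs' outer faces.

B is an open bookshelf. Two side panels, each 25 mm thick, 371 mm deep and 1956 mm tall, stand 996 mm apart (outside-to-outside). Between them sit 6 shelves, each 25 mm thick and 371 mm deep, spanning the full gap between the sides. The bottom shelf rests on the floor (its underside at z = 0) and the clear gap between one shelf's top and the next shelf's underside is 342 mm.

C is a four-legged stool. The seat is 310×339 mm, 22 mm thick, top at z = 434 mm. It stands on four square legs, each 42×42 mm in cross-section, from z = 0 to the seat underside, each flush with a corner of the seat.

The bookshelf is on top of the table, centred. Two stools sit around the table at the +y, −x sides.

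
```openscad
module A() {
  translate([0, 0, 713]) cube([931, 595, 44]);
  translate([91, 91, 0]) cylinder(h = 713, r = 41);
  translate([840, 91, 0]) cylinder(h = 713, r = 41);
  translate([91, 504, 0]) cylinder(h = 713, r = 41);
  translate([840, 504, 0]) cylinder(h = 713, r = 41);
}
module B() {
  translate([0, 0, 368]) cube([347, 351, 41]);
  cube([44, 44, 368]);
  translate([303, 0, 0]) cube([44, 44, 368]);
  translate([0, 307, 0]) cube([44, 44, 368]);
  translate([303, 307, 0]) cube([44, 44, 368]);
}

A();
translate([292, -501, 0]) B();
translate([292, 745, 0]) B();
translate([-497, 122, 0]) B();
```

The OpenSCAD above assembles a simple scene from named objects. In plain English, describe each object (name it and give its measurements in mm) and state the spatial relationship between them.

A is a table: top 931 mm (x) × 595 mm (y), 44 mm thick, upper face at z = 757 mm, on four round legs of 82 mm diameter, each leg's bounding box inset 50 mm from the nearest pair of top edges, running from z = 0 to the bottom of the top.

B is a four-legged stool. The seat is 347×351 mm, 41 mm thick, top at z = 409 mm. It stands on four square legs, each 44×44 mm in cross-section, from z = 0 to the seat underside, each flush with a corner of the seat.

Three stools sit around the table at the −y, +y, −x sides.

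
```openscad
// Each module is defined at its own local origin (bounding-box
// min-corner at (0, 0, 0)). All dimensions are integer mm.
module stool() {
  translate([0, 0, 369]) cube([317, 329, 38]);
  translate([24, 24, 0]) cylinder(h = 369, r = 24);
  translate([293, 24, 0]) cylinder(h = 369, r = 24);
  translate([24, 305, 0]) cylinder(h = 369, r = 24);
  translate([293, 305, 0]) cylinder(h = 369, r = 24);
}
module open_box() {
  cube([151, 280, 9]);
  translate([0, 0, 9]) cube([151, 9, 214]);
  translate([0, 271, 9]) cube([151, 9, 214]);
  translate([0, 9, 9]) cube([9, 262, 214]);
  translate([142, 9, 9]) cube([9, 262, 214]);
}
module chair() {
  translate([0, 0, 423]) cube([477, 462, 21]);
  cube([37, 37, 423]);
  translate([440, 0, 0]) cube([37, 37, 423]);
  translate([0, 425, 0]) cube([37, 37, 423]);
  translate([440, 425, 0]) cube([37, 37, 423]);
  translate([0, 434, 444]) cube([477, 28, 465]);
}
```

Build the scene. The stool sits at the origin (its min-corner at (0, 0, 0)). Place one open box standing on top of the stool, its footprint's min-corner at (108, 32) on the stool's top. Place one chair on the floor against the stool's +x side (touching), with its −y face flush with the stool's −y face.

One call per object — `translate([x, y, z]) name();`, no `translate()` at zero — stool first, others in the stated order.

stool();
translate([108, 32, 407]) open_box();
translate([317, 0, 0]) chair();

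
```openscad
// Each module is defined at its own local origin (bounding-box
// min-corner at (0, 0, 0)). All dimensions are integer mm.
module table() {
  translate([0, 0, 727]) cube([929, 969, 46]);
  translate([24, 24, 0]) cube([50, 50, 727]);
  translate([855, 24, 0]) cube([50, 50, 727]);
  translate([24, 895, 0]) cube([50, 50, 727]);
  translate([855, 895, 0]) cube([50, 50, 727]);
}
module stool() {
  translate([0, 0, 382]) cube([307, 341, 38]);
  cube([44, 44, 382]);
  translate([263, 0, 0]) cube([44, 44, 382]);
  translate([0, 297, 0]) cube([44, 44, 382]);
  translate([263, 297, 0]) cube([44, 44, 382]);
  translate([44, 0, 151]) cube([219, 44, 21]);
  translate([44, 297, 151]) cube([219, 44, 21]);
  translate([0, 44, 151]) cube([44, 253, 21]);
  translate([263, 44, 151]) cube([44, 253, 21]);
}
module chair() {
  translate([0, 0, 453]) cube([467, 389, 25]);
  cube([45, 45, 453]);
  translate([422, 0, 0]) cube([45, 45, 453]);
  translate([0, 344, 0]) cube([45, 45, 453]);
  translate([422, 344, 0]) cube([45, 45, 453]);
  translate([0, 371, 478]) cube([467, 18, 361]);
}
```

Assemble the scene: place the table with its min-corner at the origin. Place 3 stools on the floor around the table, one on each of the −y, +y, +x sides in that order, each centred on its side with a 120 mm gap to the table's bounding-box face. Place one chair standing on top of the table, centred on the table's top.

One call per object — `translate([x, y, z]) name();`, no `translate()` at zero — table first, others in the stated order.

table();
translate([311, -461, 0]) stool();
translate([311, 1089, 0]) stool();
translate([1049, 314, 0]) stool();
translate([231, 290, 773]) chair();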